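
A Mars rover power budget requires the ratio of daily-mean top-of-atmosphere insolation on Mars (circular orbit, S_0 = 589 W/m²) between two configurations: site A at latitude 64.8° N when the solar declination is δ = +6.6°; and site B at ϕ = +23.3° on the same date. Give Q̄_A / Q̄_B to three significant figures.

Q̄_A / Q̄_B ≈ 0.608

— Configuration A (ϕ=+64.8°):
cos h₀ = −tan(+64.8°) tan(+6.600°) = -0.2459, h₀ = 1.8192 rad.
Bracket: h₀ sin ϕ sin δ + cos ϕ cos δ sin h₀ = 1.8192×0.90483×0.11494 + 0.42578×0.99337×0.96930 = 0.189199 + 0.409972 = 0.599171.
Q̄ = (S_0/π) × [bracket] = (589/π) × 0.599171 = 112.34 W/m².
— Configuration B (ϕ=+23.3°):
cos h₀ = −tan(+23.3°) tan(+6.600°) = -0.0498, h₀ = 1.6206 rad.
Bracket: h₀ sin ϕ sin δ + cos ϕ cos δ sin h₀ = 1.6206×0.39555×0.11494 + 0.91845×0.99337×0.99876 = 0.073680 + 0.911229 = 0.984909.
Q̄ = (S_0/π) × [bracket] = (589/π) × 0.984909 = 184.66 W/m².
Ratio Q̄_A / Q̄_B = 112.34 / 184.66 = 0.6084.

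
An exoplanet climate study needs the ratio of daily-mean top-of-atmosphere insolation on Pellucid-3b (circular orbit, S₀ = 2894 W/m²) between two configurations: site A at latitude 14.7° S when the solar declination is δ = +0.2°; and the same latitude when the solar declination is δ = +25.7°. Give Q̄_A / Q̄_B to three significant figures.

— Configuration A (φ=-14.7°):
cos H₀ = −tan(-14.7°) tan(+0.200°) = 0.0009, H₀ = 1.5699 rad.
Bracket: H₀ sin φ sin δ + cos φ cos δ sin H₀ = 1.5699×-0.25376×0.00349 + 0.96727×0.99999×1.00000 = -0.001390 + 0.967260 = 0.965870.
Q̄ = (S₀/π) × [bracket] = (2894/π) × 0.965870 = 889.75 W/m².
— Configuration B (φ=-14.7°):
cos H₀ = −tan(-14.7°) tan(+25.700°) = 0.1263, H₀ = 1.4442 rad.
Bracket: H₀ sin φ sin δ + cos φ cos δ sin H₀ = 1.4442×-0.25376×0.43366 + 0.96727×0.90108×0.99200 = -0.158928 + 0.864615 = 0.705687.
Q̄ = (S₀/π) × [bracket] = (2894/π) × 0.705687 = 650.07 W/m².
Ratio Q̄_A / Q̄_B = 889.75 / 650.07 = 1.369.

Q̄_A / Q̄_B ≈ 1.37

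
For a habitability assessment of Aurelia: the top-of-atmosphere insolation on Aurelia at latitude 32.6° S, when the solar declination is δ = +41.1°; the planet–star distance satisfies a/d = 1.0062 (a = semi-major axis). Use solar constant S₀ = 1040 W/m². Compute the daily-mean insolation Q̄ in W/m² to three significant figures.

Q̄ ≈ 60.4 W/m²

cos H₀ = −tan(-32.6°) tan(+41.100°) = 0.5579, H₀ = 0.9789 rad.
Bracket: H₀ sin φ sin δ + cos φ cos δ sin H₀ = 0.9789×-0.53877×0.65738 + 0.84245×0.75356×0.82991 = -0.346703 + 0.526857 = 0.180154.
Inverse-square distance factor (a/d)² = 1.0062² = 1.012438.
Q̄ = (S₀/π) × 1.012438 × [bracket] = (1040/π) × 1.012438 × 0.180154 = 60.38 W/m².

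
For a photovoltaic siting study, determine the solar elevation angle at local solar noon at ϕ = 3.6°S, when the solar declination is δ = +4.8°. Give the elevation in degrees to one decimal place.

81.6°

At local noon the hour angle is zero, so the zenith angle equals |ϕ − δ| = |-3.6° − (+4.800°)| = 8.400°.
Elevation = 90° − 8.400° = 81.6°.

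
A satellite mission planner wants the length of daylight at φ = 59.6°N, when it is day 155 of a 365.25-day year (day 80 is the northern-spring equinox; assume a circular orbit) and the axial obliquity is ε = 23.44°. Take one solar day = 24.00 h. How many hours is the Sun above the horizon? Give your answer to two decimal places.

17.98 h

Solar longitude: λ_s = 360° × (155 − 80)/365.25 = 73.922°.
sin δ = sin 23.44° × sin 73.922° = 0.38223, so δ = +22.472°.
cos H₀ = −tan φ · tan δ = −tan(+59.6°) × tan(+22.472°) = -0.7050, so H₀ = 2.3533 rad = 134.83°.
Daylight = 2H₀/(2π) × 24.00 h = (2.3533/π) × 24.00 = 17.98 h.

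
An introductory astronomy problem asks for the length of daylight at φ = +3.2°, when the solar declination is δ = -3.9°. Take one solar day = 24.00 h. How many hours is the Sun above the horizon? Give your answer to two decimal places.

11.97 h

cos H₀ = −tan φ · tan δ = −tan(+3.2°) × tan(-3.900°) = 0.0038, so H₀ = 1.5670 rad = 89.78°.
Daylight = 2H₀/(2π) × 24.00 h = (1.5670/π) × 24.00 = 11.97 h.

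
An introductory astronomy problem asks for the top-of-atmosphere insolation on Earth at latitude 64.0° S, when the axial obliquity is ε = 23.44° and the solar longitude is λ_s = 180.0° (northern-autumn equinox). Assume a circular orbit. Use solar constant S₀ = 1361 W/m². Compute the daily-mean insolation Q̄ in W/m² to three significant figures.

Q̄ ≈ 190 W/m²

Solar declination: sin δ = sin ε · sin λ_s = sin 23.44° × sin 180.0° = 0.00000, so δ = +0.000°.
cos H₀ = −tan(-64.0°) tan(+0.000°) = 0.0000, H₀ = 1.5708 rad.
Bracket: H₀ sin φ sin δ + cos φ cos δ sin H₀ = 1.5708×-0.89879×0.00000 + 0.43837×1.00000×1.00000 = -0.000000 + 0.438370 = 0.438370.
Q̄ = (S₀/π) × [bracket] = (1361/π) × 0.438370 = 189.9 W/m².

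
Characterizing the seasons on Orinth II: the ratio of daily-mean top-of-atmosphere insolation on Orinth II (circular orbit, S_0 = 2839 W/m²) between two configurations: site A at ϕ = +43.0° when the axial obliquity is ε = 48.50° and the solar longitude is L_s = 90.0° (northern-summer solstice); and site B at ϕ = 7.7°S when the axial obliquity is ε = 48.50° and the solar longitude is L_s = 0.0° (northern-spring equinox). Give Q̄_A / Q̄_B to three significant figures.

— Configuration A (ϕ=+43.0°):
Solar declination: sin δ = sin ε · sin L_s = sin 48.50° × sin 90.0° = 0.74896, so δ = +48.500°.
cos h₀ = −tan(+43.0°) tan(+48.500°) = -1.0540 ≤ −1 ⇒ polar day, h₀ = π.
Bracket: h₀ sin ϕ sin δ + cos ϕ cos δ sin h₀ = 3.1416×0.68200×0.74896 + 0.73135×0.66262×0.00000 = 1.604700 + 0.000000 = 1.604700.
Q̄ = (S_0/π) × [bracket] = (2839/π) × 1.604700 = 1450.1 W/m².
— Configuration B (ϕ=-7.7°):
Solar declination: sin δ = sin ε · sin L_s = sin 48.50° × sin 0.0° = 0.00000, so δ = +0.000°.
cos h₀ = −tan(-7.7°) tan(+0.000°) = 0.0000, h₀ = 1.5708 rad.
Bracket: h₀ sin ϕ sin δ + cos ϕ cos δ sin h₀ = 1.5708×-0.13399×0.00000 + 0.99098×1.00000×1.00000 = -0.000000 + 0.990980 = 0.990980.
Q̄ = (S_0/π) × [bracket] = (2839/π) × 0.990980 = 895.53 W/m².
Ratio Q̄_A / Q̄_B = 1450.1 / 895.53 = 1.619.

Q̄_A / Q̄_B ≈ 1.62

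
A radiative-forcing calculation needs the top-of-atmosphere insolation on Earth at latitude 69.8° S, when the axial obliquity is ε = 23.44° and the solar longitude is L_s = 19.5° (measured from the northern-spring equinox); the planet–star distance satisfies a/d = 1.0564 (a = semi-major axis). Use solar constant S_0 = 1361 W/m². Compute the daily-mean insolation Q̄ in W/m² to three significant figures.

Solar declination: sin δ = sin ε · sin L_s = sin 23.44° × sin 19.5° = 0.13278, so δ = +7.631°.
cos h₀ = −tan(-69.8°) tan(+7.631°) = 0.3641, h₀ = 1.1981 rad.
Bracket: h₀ sin ϕ sin δ + cos ϕ cos δ sin h₀ = 1.1981×-0.93849×0.13278 + 0.34530×0.99114×0.93135 = -0.149298 + 0.318746 = 0.169448.
Inverse-square distance factor (a/d)² = 1.0564² = 1.115981.
Q̄ = (S_0/π) × 1.115981 × [bracket] = (1361/π) × 1.115981 × 0.169448 = 81.92 W/m².

Q̄ ≈ 81.9 W/m²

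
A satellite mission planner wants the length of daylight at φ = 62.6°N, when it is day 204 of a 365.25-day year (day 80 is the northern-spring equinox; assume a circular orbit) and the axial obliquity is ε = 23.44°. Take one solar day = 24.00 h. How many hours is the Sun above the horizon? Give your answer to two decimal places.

17.81 h

Solar longitude: λ_s = 360° × (204 − 80)/365.25 = 122.218°.
sin δ = sin 23.44° × sin 122.218° = 0.33654, so δ = +19.666°.
cos H₀ = −tan φ · tan δ = −tan(+62.6°) × tan(+19.666°) = -0.6895, so H₀ = 2.3316 rad = 133.59°.
Daylight = 2H₀/(2π) × 24.00 h = (2.3316/π) × 24.00 = 17.81 h.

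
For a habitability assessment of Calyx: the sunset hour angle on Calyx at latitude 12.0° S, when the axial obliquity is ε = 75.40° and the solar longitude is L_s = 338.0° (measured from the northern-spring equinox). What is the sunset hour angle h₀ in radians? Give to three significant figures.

Solar declination: sin δ = sin ε · sin L_s = sin 75.40° × sin 338.0° = -0.36251, so δ = -21.254°.
cos h₀ = −tan ϕ · tan δ = −tan(-12.0°) × tan(-21.254°) = -0.0827, so h₀ = 1.6536 rad = 94.74°.

h₀ = 1.65 rad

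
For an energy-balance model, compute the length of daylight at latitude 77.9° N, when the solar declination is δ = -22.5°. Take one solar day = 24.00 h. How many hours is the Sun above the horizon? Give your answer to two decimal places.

0.00 h

cos H₀ = −tan φ · tan δ = 1.9321 ≥ 1, so the Sun never rises (polar night) and H₀ = 0.
Daylight = 2H₀/(2π) × 24.00 h = (0.0000/π) × 24.00 = 0.00 h.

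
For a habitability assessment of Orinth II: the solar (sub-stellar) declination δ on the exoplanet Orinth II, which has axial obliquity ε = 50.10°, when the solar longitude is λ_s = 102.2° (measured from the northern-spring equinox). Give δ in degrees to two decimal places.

δ = +48.58°

sin δ = sin ε · sin λ_s = sin 50.10° × sin 102.2° = 0.749839.
δ = arcsin(0.749839) = +48.58°.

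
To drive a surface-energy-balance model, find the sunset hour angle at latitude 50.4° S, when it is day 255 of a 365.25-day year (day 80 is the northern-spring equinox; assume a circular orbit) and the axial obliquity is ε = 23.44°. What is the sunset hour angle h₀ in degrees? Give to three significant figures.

Solar longitude: L_s = 360° × (255 − 80)/365.25 = 172.485°.
sin δ = sin 23.44° × sin 172.485° = 0.05203, so δ = +2.982°.
cos h₀ = −tan ϕ · tan δ = −tan(-50.4°) × tan(+2.982°) = 0.0630, so h₀ = 1.5078 rad = 86.39°.

h₀ = 86.4°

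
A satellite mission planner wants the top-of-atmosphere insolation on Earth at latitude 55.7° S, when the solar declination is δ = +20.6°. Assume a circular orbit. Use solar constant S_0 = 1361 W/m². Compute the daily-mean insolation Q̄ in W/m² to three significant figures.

cos h₀ = −tan(-55.7°) tan(+20.600°) = 0.5510, h₀ = 0.9872 rad.
Bracket: h₀ sin ϕ sin δ + cos ϕ cos δ sin h₀ = 0.9872×-0.82610×0.35184 + 0.56353×0.93606×0.83450 = -0.286935 + 0.440197 = 0.153262.
Q̄ = (S_0/π) × [bracket] = (1361/π) × 0.153262 = 66.40 W/m².

Q̄ ≈ 66.4 W/m²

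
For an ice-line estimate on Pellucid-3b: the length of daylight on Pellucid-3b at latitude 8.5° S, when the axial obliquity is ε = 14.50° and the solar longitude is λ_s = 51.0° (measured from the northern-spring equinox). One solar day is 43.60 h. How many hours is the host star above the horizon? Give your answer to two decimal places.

Solar declination: sin δ = sin ε · sin λ_s = sin 14.50° × sin 51.0° = 0.19458, so δ = +11.220°.
cos H₀ = −tan φ · tan δ = −tan(-8.5°) × tan(+11.220°) = 0.0296, so H₀ = 1.5411 rad = 88.30°.
Daylight = 2H₀/(2π) × 43.60 h = (1.5411/π) × 43.60 = 21.39 h.

21.39 h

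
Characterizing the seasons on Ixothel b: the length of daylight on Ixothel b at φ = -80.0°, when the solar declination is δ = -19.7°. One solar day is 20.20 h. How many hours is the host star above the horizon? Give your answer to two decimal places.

20.20 h

Sunrise equation: cos H₀ = −tan φ · tan δ = -2.0306 ≤ −1, so the host star never sets (polar day) and H₀ = π.
Daylight = 2H₀/(2π) × 20.20 h = (3.1416/π) × 20.20 = 20.20 h.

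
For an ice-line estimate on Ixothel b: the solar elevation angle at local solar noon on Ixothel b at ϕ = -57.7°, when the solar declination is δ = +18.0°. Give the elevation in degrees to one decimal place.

14.3°

At local noon the hour angle is zero, so the zenith angle equals |ϕ − δ| = |-57.7° − (+18.000°)| = 75.700°.
Elevation = 90° − 75.700° = 14.3°.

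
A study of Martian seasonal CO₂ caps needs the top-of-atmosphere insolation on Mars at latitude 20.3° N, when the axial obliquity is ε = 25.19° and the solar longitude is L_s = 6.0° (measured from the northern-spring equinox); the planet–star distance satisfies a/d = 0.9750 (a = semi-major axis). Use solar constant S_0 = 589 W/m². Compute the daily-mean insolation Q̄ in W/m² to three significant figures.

Solar declination: sin δ = sin ε · sin L_s = sin 25.19° × sin 6.0° = 0.04449, so δ = +2.550°.
cos h₀ = −tan(+20.3°) tan(+2.550°) = -0.0165, h₀ = 1.5873 rad.
Bracket: h₀ sin ϕ sin δ + cos ϕ cos δ sin h₀ = 1.5873×0.34694×0.04449 + 0.93789×0.99901×0.99986 = 0.024501 + 0.936830 = 0.961331.
Inverse-square distance factor (a/d)² = 0.9750² = 0.950625.
Q̄ = (S_0/π) × 0.950625 × [bracket] = (589/π) × 0.950625 × 0.961331 = 171.3 W/m².

Q̄ ≈ 171 W/m²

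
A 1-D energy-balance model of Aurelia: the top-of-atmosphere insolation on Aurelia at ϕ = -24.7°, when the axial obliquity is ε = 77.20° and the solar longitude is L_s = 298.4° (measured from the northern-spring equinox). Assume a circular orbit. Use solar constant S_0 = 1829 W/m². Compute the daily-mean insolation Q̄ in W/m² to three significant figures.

Solar declination: sin δ = sin ε · sin L_s = sin 77.20° × sin 298.4° = -0.85779, so δ = -59.069°.
cos h₀ = −tan(-24.7°) tan(-59.069°) = -0.7676, h₀ = 2.4459 rad.
Bracket: h₀ sin ϕ sin δ + cos ϕ cos δ sin h₀ = 2.4459×-0.41787×-0.85779 + 0.90851×0.51400×0.64095 = 0.876720 + 0.299307 = 1.176027.
Q̄ = (S_0/π) × [bracket] = (1829/π) × 1.176027 = 684.7 W/m².

Q̄ ≈ 685 W/m²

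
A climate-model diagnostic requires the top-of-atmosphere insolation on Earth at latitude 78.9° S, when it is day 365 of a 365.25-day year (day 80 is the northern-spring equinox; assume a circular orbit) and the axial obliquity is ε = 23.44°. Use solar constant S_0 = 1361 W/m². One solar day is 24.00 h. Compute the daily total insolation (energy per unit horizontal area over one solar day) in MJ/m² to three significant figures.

Solar longitude: L_s = 360° × (365 − 80)/365.25 = 280.903°.
sin δ = sin 23.44° × sin 280.903° = -0.39061, so δ = -22.992°.
cos h₀ = −tan(-78.9°) tan(-22.992°) = -2.1628 ≤ −1 ⇒ polar day, h₀ = π.
Bracket: h₀ sin ϕ sin δ + cos ϕ cos δ sin h₀ = 3.1416×-0.98129×-0.39061 + 0.19252×0.92056×0.00000 = 1.204181 + 0.000000 = 1.204181.
Q̄ = (S_0/π) × [bracket] = (1361/π) × 1.204181 = 521.67 W/m².
Daily total = Q̄ × 24.00 h × 3600 s/h = 521.67 × 24.00 × 3600 / 10⁶ = 45.07 MJ/m².

45.1 MJ/m²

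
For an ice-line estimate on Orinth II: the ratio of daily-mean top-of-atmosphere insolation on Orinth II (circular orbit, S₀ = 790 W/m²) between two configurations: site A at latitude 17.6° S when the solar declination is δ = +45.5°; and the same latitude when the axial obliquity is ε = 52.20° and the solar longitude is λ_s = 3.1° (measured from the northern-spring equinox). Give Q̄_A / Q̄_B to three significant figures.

Q̄_A / Q̄_B ≈ 0.391

— Configuration A (φ=-17.6°):
cos H₀ = −tan(-17.6°) tan(+45.500°) = 0.3228, H₀ = 1.2421 rad.
Bracket: H₀ sin φ sin δ + cos φ cos δ sin H₀ = 1.2421×-0.30237×0.71325 + 0.95319×0.70091×0.94647 = -0.267878 + 0.632337 = 0.364459.
Q̄ = (S₀/π) × [bracket] = (790/π) × 0.364459 = 91.649 W/m².
— Configuration B (φ=-17.6°):
Solar declination: sin δ = sin ε · sin λ_s = sin 52.20° × sin 3.1° = 0.04273, so δ = +2.449°.
cos H₀ = −tan(-17.6°) tan(+2.449°) = 0.0136, H₀ = 1.5572 rad.
Bracket: H₀ sin φ sin δ + cos φ cos δ sin H₀ = 1.5572×-0.30237×0.04273 + 0.95319×0.99909×0.99991 = -0.020119 + 0.952237 = 0.932118.
Q̄ = (S₀/π) × [bracket] = (790/π) × 0.932118 = 234.39 W/m².
Ratio Q̄_A / Q̄_B = 91.649 / 234.39 = 0.3910.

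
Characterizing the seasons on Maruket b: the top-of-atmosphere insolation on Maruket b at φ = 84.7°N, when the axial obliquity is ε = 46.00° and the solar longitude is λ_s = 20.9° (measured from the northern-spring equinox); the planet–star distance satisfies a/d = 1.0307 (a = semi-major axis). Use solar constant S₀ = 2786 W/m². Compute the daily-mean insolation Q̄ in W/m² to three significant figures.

Q̄ ≈ 756 W/m²

Solar declination: sin δ = sin ε · sin λ_s = sin 46.00° × sin 20.9° = 0.25662, so δ = +14.869°.
cos H₀ = −tan(+84.7°) tan(+14.869°) = -2.8621 ≤ −1 ⇒ polar day, H₀ = π.
Bracket: H₀ sin φ sin δ + cos φ cos δ sin H₀ = 3.1416×0.99572×0.25662 + 0.09237×0.96651×0.00000 = 0.802747 + 0.000000 = 0.802747.
Inverse-square distance factor (a/d)² = 1.0307² = 1.062342.
Q̄ = (S₀/π) × 1.062342 × [bracket] = (2786/π) × 1.062342 × 0.802747 = 756.3 W/m².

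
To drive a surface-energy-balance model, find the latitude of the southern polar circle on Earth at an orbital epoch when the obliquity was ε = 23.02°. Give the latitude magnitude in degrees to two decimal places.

66.98°

The polar circle is the lowest latitude that experiences at least one full rotation of continuous darkness at the northern-summer solstice; it lies at |φ| = 90° − ε = 90° − 23.02° = 66.98°.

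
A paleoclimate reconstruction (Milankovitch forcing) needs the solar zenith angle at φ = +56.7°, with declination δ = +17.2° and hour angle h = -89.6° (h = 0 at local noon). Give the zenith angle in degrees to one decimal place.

cos θ_z = sin φ sin δ + cos φ cos δ cos h = 0.247155 + 0.003661 = 0.250816.
θ_z = arccos(0.250816) = 75.5°.

θ_z = 75.5°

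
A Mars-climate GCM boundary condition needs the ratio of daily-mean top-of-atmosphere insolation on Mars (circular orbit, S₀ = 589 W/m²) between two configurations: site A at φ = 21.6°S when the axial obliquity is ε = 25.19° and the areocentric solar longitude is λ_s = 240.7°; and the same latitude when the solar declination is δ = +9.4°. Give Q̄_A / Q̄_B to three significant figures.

— Configuration A (φ=-21.6°):
sin δ = sin 25.19° × sin 240.7° = -0.37117, so δ = -21.788°.
cos H₀ = −tan(-21.6°) tan(-21.788°) = -0.1583, H₀ = 1.7297 rad.
Bracket: H₀ sin φ sin δ + cos φ cos δ sin H₀ = 1.7297×-0.36812×-0.37117 + 0.92978×0.92856×0.98740 = 0.236338 + 0.852478 = 1.088816.
Q̄ = (S₀/π) × [bracket] = (589/π) × 1.088816 = 204.14 W/m².
— Configuration B (φ=-21.6°):
cos H₀ = −tan(-21.6°) tan(+9.400°) = 0.0655, H₀ = 1.5052 rad.
Bracket: H₀ sin φ sin δ + cos φ cos δ sin H₀ = 1.5052×-0.36812×0.16333 + 0.92978×0.98657×0.99785 = -0.090500 + 0.915321 = 0.824821.
Q̄ = (S₀/π) × [bracket] = (589/π) × 0.824821 = 154.64 W/m².
Ratio Q̄_A / Q̄_B = 204.14 / 154.64 = 1.320.

Q̄_A / Q̄_B ≈ 1.32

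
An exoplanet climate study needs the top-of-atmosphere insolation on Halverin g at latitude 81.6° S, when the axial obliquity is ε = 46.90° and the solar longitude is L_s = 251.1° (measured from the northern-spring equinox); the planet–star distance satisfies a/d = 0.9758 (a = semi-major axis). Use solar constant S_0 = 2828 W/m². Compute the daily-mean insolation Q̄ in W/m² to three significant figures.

Solar declination: sin δ = sin ε · sin L_s = sin 46.90° × sin 251.1° = -0.69080, so δ = -43.693°.
cos h₀ = −tan(-81.6°) tan(-43.693°) = -6.4699 ≤ −1 ⇒ polar day, h₀ = π.
Bracket: h₀ sin ϕ sin δ + cos ϕ cos δ sin h₀ = 3.1416×-0.98927×-0.69080 + 0.14608×0.72305×0.00000 = 2.146931 + 0.000000 = 2.146931.
Inverse-square distance factor (a/d)² = 0.9758² = 0.952186.
Q̄ = (S_0/π) × 0.952186 × [bracket] = (2828/π) × 0.952186 × 2.146931 = 1840 W/m².

Q̄ ≈ 1.84e+03 W/m²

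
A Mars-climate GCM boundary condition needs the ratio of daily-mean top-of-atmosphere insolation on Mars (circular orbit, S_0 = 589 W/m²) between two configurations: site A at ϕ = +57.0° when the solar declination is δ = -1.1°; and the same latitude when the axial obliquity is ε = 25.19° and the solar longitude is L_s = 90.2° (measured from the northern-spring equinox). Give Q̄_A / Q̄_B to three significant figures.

— Configuration A (ϕ=+57.0°):
cos h₀ = −tan(+57.0°) tan(-1.100°) = 0.0296, h₀ = 1.5412 rad.
Bracket: h₀ sin ϕ sin δ + cos ϕ cos δ sin h₀ = 1.5412×0.83867×-0.01920 + 0.54464×0.99982×0.99956 = -0.024817 + 0.544302 = 0.519485.
Q̄ = (S_0/π) × [bracket] = (589/π) × 0.519485 = 97.395 W/m².
— Configuration B (ϕ=+57.0°):
Solar declination: sin δ = sin ε · sin L_s = sin 25.19° × sin 90.2° = 0.42562, so δ = +25.190°.
cos h₀ = −tan(+57.0°) tan(+25.190°) = -0.7243, h₀ = 2.3808 rad.
Bracket: h₀ sin ϕ sin δ + cos ϕ cos δ sin h₀ = 2.3808×0.83867×0.42562 + 0.54464×0.90490×0.68951 = 0.849838 + 0.339821 = 1.189659.
Q̄ = (S_0/π) × [bracket] = (589/π) × 1.189659 = 223.04 W/m².
Ratio Q̄_A / Q̄_B = 97.395 / 223.04 = 0.4367.

Q̄_A / Q̄_B ≈ 0.437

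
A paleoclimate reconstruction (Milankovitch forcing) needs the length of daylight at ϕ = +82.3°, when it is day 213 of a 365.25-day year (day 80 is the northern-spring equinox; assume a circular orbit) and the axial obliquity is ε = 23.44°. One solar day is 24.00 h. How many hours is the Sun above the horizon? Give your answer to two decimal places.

24.00 h

Solar longitude: L_s = 360° × (213 − 80)/365.25 = 131.088°.
sin δ = sin 23.44° × sin 131.088° = 0.29981, so δ = +17.446°.
Sunrise equation: cos h₀ = −tan ϕ · tan δ = -2.3244 ≤ −1, so the Sun never sets (polar day) and h₀ = π.
Daylight = 2h₀/(2π) × 24.00 h = (3.1416/π) × 24.00 = 24.00 h.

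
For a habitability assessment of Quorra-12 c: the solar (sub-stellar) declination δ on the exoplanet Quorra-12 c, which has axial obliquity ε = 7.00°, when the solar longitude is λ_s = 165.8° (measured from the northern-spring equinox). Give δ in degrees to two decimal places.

δ = +1.71°

sin δ = sin ε · sin λ_s = sin 7.00° × sin 165.8° = 0.029895.
δ = arcsin(0.029895) = +1.71°.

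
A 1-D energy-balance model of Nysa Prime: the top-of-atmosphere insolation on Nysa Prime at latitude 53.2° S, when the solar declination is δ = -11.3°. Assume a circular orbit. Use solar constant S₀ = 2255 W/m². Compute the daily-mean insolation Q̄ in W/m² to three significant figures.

Q̄ ≈ 614 W/m²

cos H₀ = −tan(-53.2°) tan(-11.300°) = -0.2671, H₀ = 1.8412 rad.
Bracket: H₀ sin φ sin δ + cos φ cos δ sin H₀ = 1.8412×-0.80073×-0.19595 + 0.59902×0.98061×0.96367 = 0.288890 + 0.566065 = 0.854955.
Q̄ = (S₀/π) × [bracket] = (2255/π) × 0.854955 = 613.7 W/m².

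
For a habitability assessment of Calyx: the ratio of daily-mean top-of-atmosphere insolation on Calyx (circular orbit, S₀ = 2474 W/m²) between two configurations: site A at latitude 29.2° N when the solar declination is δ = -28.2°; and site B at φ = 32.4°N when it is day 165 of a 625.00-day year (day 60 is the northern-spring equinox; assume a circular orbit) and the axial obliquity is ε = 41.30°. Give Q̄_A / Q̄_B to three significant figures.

— Configuration A (φ=+29.2°):
cos H₀ = −tan(+29.2°) tan(-28.200°) = 0.2997, H₀ = 1.2665 rad.
Bracket: H₀ sin φ sin δ + cos φ cos δ sin H₀ = 1.2665×0.48786×-0.47255 + 0.87292×0.88130×0.95404 = -0.291977 + 0.733947 = 0.441970.
Q̄ = (S₀/π) × [bracket] = (2474/π) × 0.441970 = 348.05 W/m².
— Configuration B (φ=+32.4°):
Solar longitude: λ_s = 360° × (165 − 60)/625.00 = 60.480°.
sin δ = sin 41.30° × sin 60.480° = 0.57432, so δ = +35.052°.
cos H₀ = −tan(+32.4°) tan(+35.052°) = -0.4452, H₀ = 2.0322 rad.
Bracket: H₀ sin φ sin δ + cos φ cos δ sin H₀ = 2.0322×0.53583×0.57432 + 0.84433×0.81863×0.89542 = 0.625385 + 0.618909 = 1.244294.
Q̄ = (S₀/π) × [bracket] = (2474/π) × 1.244294 = 979.88 W/m².
Ratio Q̄_A / Q̄_B = 348.05 / 979.88 = 0.3552.

Q̄_A / Q̄_B ≈ 0.355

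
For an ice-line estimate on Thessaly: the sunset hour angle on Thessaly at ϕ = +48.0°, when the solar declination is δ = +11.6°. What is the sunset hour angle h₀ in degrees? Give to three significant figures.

h₀ = 103°

cos h₀ = −tan ϕ · tan δ = −tan(+48.0°) × tan(+11.600°) = -0.2280, so h₀ = 1.8008 rad = 103.18°.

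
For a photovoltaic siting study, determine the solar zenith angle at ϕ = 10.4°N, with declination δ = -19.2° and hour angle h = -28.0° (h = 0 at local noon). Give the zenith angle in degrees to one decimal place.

θ_z = 40.5°

cos θ_z = sin ϕ sin δ + cos ϕ cos δ cos h = -0.059367 + 0.820136 = 0.760769.
θ_z = arccos(0.760769) = 40.5°.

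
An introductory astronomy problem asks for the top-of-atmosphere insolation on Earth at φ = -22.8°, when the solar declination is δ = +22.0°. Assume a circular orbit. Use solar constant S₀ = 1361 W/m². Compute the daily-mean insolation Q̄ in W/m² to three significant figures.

Q̄ ≈ 277 W/m²

cos H₀ = −tan(-22.8°) tan(+22.000°) = 0.1698, H₀ = 1.4001 rad.
Bracket: H₀ sin φ sin δ + cos φ cos δ sin H₀ = 1.4001×-0.38752×0.37461 + 0.92186×0.92718×0.98547 = -0.203251 + 0.842311 = 0.639060.
Q̄ = (S₀/π) × [bracket] = (1361/π) × 0.639060 = 276.9 W/m².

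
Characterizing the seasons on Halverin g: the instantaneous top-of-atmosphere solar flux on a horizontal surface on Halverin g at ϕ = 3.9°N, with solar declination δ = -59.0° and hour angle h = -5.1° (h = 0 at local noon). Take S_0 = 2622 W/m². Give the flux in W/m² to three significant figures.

cos θ_z = sin ϕ sin δ + cos ϕ cos δ cos h = -0.058300 + 0.511811 = 0.453511.
Flux = S_0 · cos θ_z = 2622 × 0.453511 = 1189 W/m².

1.19e+03 W/m²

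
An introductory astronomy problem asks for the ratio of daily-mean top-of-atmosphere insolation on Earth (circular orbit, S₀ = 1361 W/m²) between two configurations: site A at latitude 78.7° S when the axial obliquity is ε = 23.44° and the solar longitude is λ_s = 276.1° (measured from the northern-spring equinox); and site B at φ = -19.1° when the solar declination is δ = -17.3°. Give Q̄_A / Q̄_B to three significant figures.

Q̄_A / Q̄_B ≈ 1.15

— Configuration A (φ=-78.7°):
Solar declination: sin δ = sin ε · sin λ_s = sin 23.44° × sin 276.1° = -0.39554, so δ = -23.299°.
cos H₀ = −tan(-78.7°) tan(-23.299°) = -2.1552 ≤ −1 ⇒ polar day, H₀ = π.
Bracket: H₀ sin φ sin δ + cos φ cos δ sin H₀ = 3.1416×-0.98061×-0.39554 + 0.19595×0.91845×0.00000 = 1.218534 + 0.000000 = 1.218534.
Q̄ = (S₀/π) × [bracket] = (1361/π) × 1.218534 = 527.89 W/m².
— Configuration B (φ=-19.1°):
cos H₀ = −tan(-19.1°) tan(-17.300°) = -0.1079, H₀ = 1.6789 rad.
Bracket: H₀ sin φ sin δ + cos φ cos δ sin H₀ = 1.6789×-0.32722×-0.29737 + 0.94495×0.95476×0.99417 = 0.163366 + 0.896941 = 1.060307.
Q̄ = (S₀/π) × [bracket] = (1361/π) × 1.060307 = 459.35 W/m².
Ratio Q̄_A / Q̄_B = 527.89 / 459.35 = 1.149.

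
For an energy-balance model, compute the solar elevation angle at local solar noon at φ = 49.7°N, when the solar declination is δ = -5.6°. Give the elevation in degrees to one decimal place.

At local noon the hour angle is zero, so the zenith angle equals |φ − δ| = |+49.7° − (-5.600°)| = 55.300°.
Elevation = 90° − 55.300° = 34.7°.

34.7°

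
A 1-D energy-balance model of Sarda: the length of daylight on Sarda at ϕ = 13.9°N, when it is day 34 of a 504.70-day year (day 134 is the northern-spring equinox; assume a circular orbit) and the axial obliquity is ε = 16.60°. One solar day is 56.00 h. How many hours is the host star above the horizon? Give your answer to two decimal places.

26.76 h

Solar longitude: L_s = 360° × (34 − 134)/504.70 = -71.330°, i.e. -71.330° + 360° = 288.670°.
sin δ = sin 16.60° × sin 288.670° = -0.27065, so δ = -15.703°.
cos h₀ = −tan ϕ · tan δ = −tan(+13.9°) × tan(-15.703°) = 0.0696, so h₀ = 1.5012 rad = 86.01°.
Daylight = 2h₀/(2π) × 56.00 h = (1.5012/π) × 56.00 = 26.76 h.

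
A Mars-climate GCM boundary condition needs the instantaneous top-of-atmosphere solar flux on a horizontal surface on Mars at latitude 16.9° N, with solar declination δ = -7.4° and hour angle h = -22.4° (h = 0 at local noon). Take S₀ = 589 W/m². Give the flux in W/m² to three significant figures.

495 W/m²

cos θ_z = sin φ sin δ + cos φ cos δ cos h = -0.037441 + 0.877250 = 0.839809.
Flux = S₀ · cos θ_z = 589 × 0.839809 = 494.6 W/m².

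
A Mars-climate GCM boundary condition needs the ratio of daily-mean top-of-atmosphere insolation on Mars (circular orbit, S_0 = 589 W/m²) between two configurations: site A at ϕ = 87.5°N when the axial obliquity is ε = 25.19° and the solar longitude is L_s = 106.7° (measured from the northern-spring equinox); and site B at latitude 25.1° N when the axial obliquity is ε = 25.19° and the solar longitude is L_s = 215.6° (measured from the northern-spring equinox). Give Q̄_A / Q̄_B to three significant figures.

— Configuration A (ϕ=+87.5°):
Solar declination: sin δ = sin ε · sin L_s = sin 25.19° × sin 106.7° = 0.40767, so δ = +24.059°.
cos h₀ = −tan(+87.5°) tan(+24.059°) = -10.2255 ≤ −1 ⇒ polar day, h₀ = π.
Bracket: h₀ sin ϕ sin δ + cos ϕ cos δ sin h₀ = 3.1416×0.99905×0.40767 + 0.04362×0.91313×0.00000 = 1.279519 + 0.000000 = 1.279519.
Q̄ = (S_0/π) × [bracket] = (589/π) × 1.279519 = 239.89 W/m².
— Configuration B (ϕ=+25.1°):
Solar declination: sin δ = sin ε · sin L_s = sin 25.19° × sin 215.6° = -0.24776, so δ = -14.345°.
cos h₀ = −tan(+25.1°) tan(-14.345°) = 0.1198, h₀ = 1.4507 rad.
Bracket: h₀ sin ϕ sin δ + cos ϕ cos δ sin h₀ = 1.4507×0.42420×-0.24776 + 0.90557×0.96882×0.99280 = -0.152468 + 0.871018 = 0.718550.
Q̄ = (S_0/π) × [bracket] = (589/π) × 0.718550 = 134.72 W/m².
Ratio Q̄_A / Q̄_B = 239.89 / 134.72 = 1.781.

Q̄_A / Q̄_B ≈ 1.78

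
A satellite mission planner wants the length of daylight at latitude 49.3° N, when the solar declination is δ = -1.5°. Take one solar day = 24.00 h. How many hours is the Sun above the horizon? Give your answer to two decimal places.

11.77 h

cos H₀ = −tan φ · tan δ = −tan(+49.3°) × tan(-1.500°) = 0.0304, so H₀ = 1.5403 rad = 88.26°.
Daylight = 2H₀/(2π) × 24.00 h = (1.5403/π) × 24.00 = 11.77 h.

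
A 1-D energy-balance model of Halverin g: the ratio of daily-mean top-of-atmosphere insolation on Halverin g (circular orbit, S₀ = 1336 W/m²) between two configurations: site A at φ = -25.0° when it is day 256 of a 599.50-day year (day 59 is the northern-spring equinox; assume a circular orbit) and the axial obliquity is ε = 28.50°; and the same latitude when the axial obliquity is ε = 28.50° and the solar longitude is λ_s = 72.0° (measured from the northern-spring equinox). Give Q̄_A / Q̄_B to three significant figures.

— Configuration A (φ=-25.0°):
Solar longitude: λ_s = 360° × (256 − 59)/599.50 = 118.299°.
sin δ = sin 28.50° × sin 118.299° = 0.42013, so δ = +24.843°.
cos H₀ = −tan(-25.0°) tan(+24.843°) = 0.2159, H₀ = 1.3532 rad.
Bracket: H₀ sin φ sin δ + cos φ cos δ sin H₀ = 1.3532×-0.42262×0.42013 + 0.90631×0.90746×0.97642 = -0.240268 + 0.803047 = 0.562779.
Q̄ = (S₀/π) × [bracket] = (1336/π) × 0.562779 = 239.33 W/m².
— Configuration B (φ=-25.0°):
Solar declination: sin δ = sin ε · sin λ_s = sin 28.50° × sin 72.0° = 0.45380, so δ = +26.988°.
cos H₀ = −tan(-25.0°) tan(+26.988°) = 0.2375, H₀ = 1.3310 rad.
Bracket: H₀ sin φ sin δ + cos φ cos δ sin H₀ = 1.3310×-0.42262×0.45380 + 0.90631×0.89110×0.97139 = -0.255266 + 0.784507 = 0.529241.
Q̄ = (S₀/π) × [bracket] = (1336/π) × 0.529241 = 225.07 W/m².
Ratio Q̄_A / Q̄_B = 239.33 / 225.07 = 1.063.

Q̄_A / Q̄_B ≈ 1.06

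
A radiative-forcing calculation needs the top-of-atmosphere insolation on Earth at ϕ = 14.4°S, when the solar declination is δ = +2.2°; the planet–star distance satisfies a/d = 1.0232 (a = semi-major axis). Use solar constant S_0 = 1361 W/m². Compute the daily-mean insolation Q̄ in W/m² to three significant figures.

cos h₀ = −tan(-14.4°) tan(+2.200°) = 0.0099, h₀ = 1.5609 rad.
Bracket: h₀ sin ϕ sin δ + cos ϕ cos δ sin h₀ = 1.5609×-0.24869×0.03839 + 0.96858×0.99926×0.99995 = -0.014902 + 0.967815 = 0.952913.
Inverse-square distance factor (a/d)² = 1.0232² = 1.046938.
Q̄ = (S_0/π) × 1.046938 × [bracket] = (1361/π) × 1.046938 × 0.952913 = 432.2 W/m².

Q̄ ≈ 432 W/m²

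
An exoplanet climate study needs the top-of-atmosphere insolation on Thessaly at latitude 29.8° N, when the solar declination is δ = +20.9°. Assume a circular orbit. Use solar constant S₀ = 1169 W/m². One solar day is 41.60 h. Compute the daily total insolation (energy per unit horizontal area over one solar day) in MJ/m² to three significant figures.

cos H₀ = −tan(+29.8°) tan(+20.900°) = -0.2187, H₀ = 1.7913 rad.
Bracket: H₀ sin φ sin δ + cos φ cos δ sin H₀ = 1.7913×0.49697×0.35674 + 0.86777×0.93420×0.97579 = 0.317578 + 0.791044 = 1.108622.
Q̄ = (S₀/π) × [bracket] = (1169/π) × 1.108622 = 412.52 W/m².
Daily total = Q̄ × 41.60 h × 3600 s/h = 412.52 × 41.60 × 3600 / 10⁶ = 61.78 MJ/m².

61.8 MJ/m²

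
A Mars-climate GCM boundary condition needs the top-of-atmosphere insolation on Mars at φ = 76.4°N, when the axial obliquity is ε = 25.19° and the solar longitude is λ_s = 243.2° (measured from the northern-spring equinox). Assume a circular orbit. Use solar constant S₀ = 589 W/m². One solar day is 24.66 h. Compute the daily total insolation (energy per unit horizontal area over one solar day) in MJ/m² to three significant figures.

0.00 MJ/m²

Solar declination: sin δ = sin ε · sin λ_s = sin 25.19° × sin 243.2° = -0.37990, so δ = -22.328°.
cos H₀ = −tan(+76.4°) tan(-22.328°) = 1.6976 ≥ 1 ⇒ polar night, H₀ = 0 and Q̄ = 0.
Daily total = Q̄ × 24.66 h × 3600 s/h = 0.00 MJ/m².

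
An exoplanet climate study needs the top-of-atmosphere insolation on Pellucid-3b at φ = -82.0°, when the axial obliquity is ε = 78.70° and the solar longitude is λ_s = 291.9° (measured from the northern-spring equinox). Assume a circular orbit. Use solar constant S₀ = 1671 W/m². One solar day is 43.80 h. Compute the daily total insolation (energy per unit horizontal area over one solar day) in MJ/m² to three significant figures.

Solar declination: sin δ = sin ε · sin λ_s = sin 78.70° × sin 291.9° = -0.90985, so δ = -65.485°.
cos H₀ = −tan(-82.0°) tan(-65.485°) = -15.6021 ≤ −1 ⇒ polar day, H₀ = π.
Bracket: H₀ sin φ sin δ + cos φ cos δ sin H₀ = 3.1416×-0.99027×-0.90985 + 0.13917×0.41494×0.00000 = 2.830573 + 0.000000 = 2.830573.
Q̄ = (S₀/π) × [bracket] = (1671/π) × 2.830573 = 1505.6 W/m².
Daily total = Q̄ × 43.80 h × 3600 s/h = 1505.6 × 43.80 × 3600 / 10⁶ = 237.4 MJ/m².

237 MJ/m²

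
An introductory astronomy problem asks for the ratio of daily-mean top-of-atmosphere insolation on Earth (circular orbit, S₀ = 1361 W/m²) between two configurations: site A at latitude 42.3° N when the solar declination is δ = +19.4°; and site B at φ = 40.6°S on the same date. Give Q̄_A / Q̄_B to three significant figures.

— Configuration A (φ=+42.3°):
cos H₀ = −tan(+42.3°) tan(+19.400°) = -0.3204, H₀ = 1.8970 rad.
Bracket: H₀ sin φ sin δ + cos φ cos δ sin H₀ = 1.8970×0.67301×0.33216 + 0.73963×0.94322×0.94727 = 0.424069 + 0.660848 = 1.084917.
Q̄ = (S₀/π) × [bracket] = (1361/π) × 1.084917 = 470.01 W/m².
— Configuration B (φ=-40.6°):
cos H₀ = −tan(-40.6°) tan(+19.400°) = 0.3018, H₀ = 1.2642 rad.
Bracket: H₀ sin φ sin δ + cos φ cos δ sin H₀ = 1.2642×-0.65077×0.33216 + 0.75927×0.94322×0.95336 = -0.273269 + 0.682757 = 0.409488.
Q̄ = (S₀/π) × [bracket] = (1361/π) × 0.409488 = 177.40 W/m².
Ratio Q̄_A / Q̄_B = 470.01 / 177.40 = 2.649.

Q̄_A / Q̄_B ≈ 2.65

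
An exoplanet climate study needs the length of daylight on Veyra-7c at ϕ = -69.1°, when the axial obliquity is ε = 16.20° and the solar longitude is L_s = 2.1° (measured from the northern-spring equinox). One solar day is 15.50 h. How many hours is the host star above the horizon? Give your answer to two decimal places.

Solar declination: sin δ = sin ε · sin L_s = sin 16.20° × sin 2.1° = 0.01022, so δ = +0.586°.
cos h₀ = −tan ϕ · tan δ = −tan(-69.1°) × tan(+0.586°) = 0.0268, so h₀ = 1.5440 rad = 88.47°.
Daylight = 2h₀/(2π) × 15.50 h = (1.5440/π) × 15.50 = 7.62 h.

7.62 h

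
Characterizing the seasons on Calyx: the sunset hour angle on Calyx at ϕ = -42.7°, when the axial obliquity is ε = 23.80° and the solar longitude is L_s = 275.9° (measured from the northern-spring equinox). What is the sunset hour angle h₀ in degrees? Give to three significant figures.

h₀ = 114°

Solar declination: sin δ = sin ε · sin L_s = sin 23.80° × sin 275.9° = -0.40141, so δ = -23.666°.
cos h₀ = −tan ϕ · tan δ = −tan(-42.7°) × tan(-23.666°) = -0.4044, so h₀ = 1.9871 rad = 113.85°.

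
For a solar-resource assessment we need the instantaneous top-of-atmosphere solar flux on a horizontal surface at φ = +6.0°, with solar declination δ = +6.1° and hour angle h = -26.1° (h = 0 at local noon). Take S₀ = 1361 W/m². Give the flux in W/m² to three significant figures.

cos θ_z = sin φ sin δ + cos φ cos δ cos h = 0.011108 + 0.888051 = 0.899159.
Flux = S₀ · cos θ_z = 1361 × 0.899159 = 1224 W/m².

1.22e+03 W/m²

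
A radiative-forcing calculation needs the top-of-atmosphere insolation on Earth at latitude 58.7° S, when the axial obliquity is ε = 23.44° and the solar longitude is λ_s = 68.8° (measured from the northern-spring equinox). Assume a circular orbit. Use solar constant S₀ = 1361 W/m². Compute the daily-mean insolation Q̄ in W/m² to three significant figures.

Q̄ ≈ 40.3 W/m²

Solar declination: sin δ = sin ε · sin λ_s = sin 23.44° × sin 68.8° = 0.37087, so δ = +21.769°.
cos H₀ = −tan(-58.7°) tan(+21.769°) = 0.6568, H₀ = 0.8542 rad.
Bracket: H₀ sin φ sin δ + cos φ cos δ sin H₀ = 0.8542×-0.85446×0.37087 + 0.51952×0.92869×0.75406 = -0.270690 + 0.363814 = 0.093124.
Q̄ = (S₀/π) × [bracket] = (1361/π) × 0.093124 = 40.34 W/m².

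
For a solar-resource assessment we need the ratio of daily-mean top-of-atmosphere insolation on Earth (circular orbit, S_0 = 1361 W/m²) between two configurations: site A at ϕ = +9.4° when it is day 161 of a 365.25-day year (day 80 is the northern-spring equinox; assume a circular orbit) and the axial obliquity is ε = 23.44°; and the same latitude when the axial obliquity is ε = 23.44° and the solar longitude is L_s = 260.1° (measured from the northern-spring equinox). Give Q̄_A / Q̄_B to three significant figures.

— Configuration A (ϕ=+9.4°):
Solar longitude: L_s = 360° × (161 − 80)/365.25 = 79.836°.
sin δ = sin 23.44° × sin 79.836° = 0.39155, so δ = +23.051°.
cos h₀ = −tan(+9.4°) tan(+23.051°) = -0.0704, h₀ = 1.6413 rad.
Bracket: h₀ sin ϕ sin δ + cos ϕ cos δ sin h₀ = 1.6413×0.16333×0.39155 + 0.98657×0.92016×0.99752 = 0.104964 + 0.905551 = 1.010515.
Q̄ = (S_0/π) × [bracket] = (1361/π) × 1.010515 = 437.78 W/m².
— Configuration B (ϕ=+9.4°):
Solar declination: sin δ = sin ε · sin L_s = sin 23.44° × sin 260.1° = -0.39187, so δ = -23.071°.
cos h₀ = −tan(+9.4°) tan(-23.071°) = 0.0705, h₀ = 1.5002 rad.
Bracket: h₀ sin ϕ sin δ + cos ϕ cos δ sin h₀ = 1.5002×0.16333×-0.39187 + 0.98657×0.92002×0.99751 = -0.096019 + 0.905404 = 0.809385.
Q̄ = (S_0/π) × [bracket] = (1361/π) × 0.809385 = 350.64 W/m².
Ratio Q̄_A / Q̄_B = 437.78 / 350.64 = 1.249.

Q̄_A / Q̄_B ≈ 1.25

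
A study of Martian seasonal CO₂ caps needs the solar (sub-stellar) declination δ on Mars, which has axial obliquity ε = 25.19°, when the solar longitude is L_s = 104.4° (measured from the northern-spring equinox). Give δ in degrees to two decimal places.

δ = +24.35°

sin δ = sin ε · sin L_s = sin 25.19° × sin 104.4° = 0.412250.
δ = arcsin(0.412250) = +24.35°.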